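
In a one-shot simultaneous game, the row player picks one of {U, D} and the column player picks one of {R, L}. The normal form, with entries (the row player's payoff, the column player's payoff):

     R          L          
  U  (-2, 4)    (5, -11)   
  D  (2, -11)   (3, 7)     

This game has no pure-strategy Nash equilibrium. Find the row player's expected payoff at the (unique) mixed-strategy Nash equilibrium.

The column player's mix must leave the row player indifferent between U and D.
  the row player's expected payoff from U: q·(-2) + (1−q)·5 = -7q + 5
  the row player's expected payoff from D: q·2 + (1−q)·3 = -q + 3
  -7q + 5 = -q + 3  ⇒  -6q = -2  ⇒  q = 1/3.
At equilibrium the row player is indifferent across rows, so the row player's payoff equals the payoff from U: (1/3)·(-2) + (2/3)·5 = 8/3.

8/3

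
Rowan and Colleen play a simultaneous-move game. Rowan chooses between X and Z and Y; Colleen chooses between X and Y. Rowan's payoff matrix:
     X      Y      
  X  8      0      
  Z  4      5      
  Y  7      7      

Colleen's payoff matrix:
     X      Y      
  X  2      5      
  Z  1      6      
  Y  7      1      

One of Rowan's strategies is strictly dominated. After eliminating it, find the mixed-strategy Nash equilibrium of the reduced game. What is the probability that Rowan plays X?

p = 2/3

Rowan's strategy Z is strictly dominated by Y: 7 > 4 and 7 > 5. Eliminate Z.
In a mixed equilibrium Colleen is indifferent between X and Y; this condition fixes p.
  Colleen's payoff from X: p·2 + (1−p)·7 = -5p + 7
  Colleen's payoff from Y: p·5 + (1−p)·1 = 4p + 1
  -5p + 7 = 4p + 1  ⇒  -9p = -6  ⇒  p = 2/3.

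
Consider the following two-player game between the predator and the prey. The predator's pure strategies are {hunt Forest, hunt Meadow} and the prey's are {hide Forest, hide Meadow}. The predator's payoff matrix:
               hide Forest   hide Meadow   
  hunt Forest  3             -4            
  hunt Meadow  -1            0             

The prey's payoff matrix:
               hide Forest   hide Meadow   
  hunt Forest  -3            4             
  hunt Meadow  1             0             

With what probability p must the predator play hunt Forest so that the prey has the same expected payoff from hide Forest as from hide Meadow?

The predator's mix must leave the prey indifferent between hide Forest and hide Meadow.
  the prey's payoff from hide Forest: p·(-3) + (1−p)·1 = -4p + 1
  the prey's payoff from hide Meadow: p·4 + (1−p)·0 = 4p
  -4p + 1 = 4p  ⇒  -8p = -1  ⇒  p = 1/8.

p = 1/8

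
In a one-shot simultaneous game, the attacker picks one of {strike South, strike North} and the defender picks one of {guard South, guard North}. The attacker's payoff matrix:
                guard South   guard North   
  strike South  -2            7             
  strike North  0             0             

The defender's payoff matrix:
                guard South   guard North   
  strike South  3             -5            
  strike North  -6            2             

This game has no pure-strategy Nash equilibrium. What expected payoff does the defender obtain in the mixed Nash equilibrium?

The defender's indifference between guard South and guard North determines the attacker's mixing probability p:
  the defender's payoff to guard South: p·3 + (1−p)·(-6) = 9p - 6
  the defender's payoff to guard North: p·(-5) + (1−p)·2 = -7p + 2
  9p - 6 = -7p + 2  ⇒  16p = 8  ⇒  p = 1/2.
At equilibrium the defender is indifferent across columns, so the defender's payoff equals the payoff from guard South: (1/2)·3 + (1/2)·(-6) = -3/2.

-3/2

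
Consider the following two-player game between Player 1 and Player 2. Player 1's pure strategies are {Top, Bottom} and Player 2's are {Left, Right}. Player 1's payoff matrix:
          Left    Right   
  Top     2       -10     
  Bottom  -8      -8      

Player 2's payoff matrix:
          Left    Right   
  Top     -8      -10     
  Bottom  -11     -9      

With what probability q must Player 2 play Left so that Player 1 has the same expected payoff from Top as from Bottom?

Player 2's mix must leave Player 1 indifferent between Top and Bottom.
  Player 1's expected payoff from Top: q·2 + (1−q)·(-10) = 12q - 10
  Player 1's expected payoff from Bottom: q·(-8) + (1−q)·(-8) = -8
  12q - 10 = -8  ⇒  12q = 2  ⇒  q = 1/6.

q = 1/6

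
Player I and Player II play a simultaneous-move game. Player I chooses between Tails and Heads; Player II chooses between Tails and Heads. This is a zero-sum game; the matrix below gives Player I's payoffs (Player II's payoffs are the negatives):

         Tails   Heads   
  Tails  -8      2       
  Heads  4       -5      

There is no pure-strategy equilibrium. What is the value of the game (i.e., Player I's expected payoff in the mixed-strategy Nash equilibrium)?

v = -32/19

In a mixed equilibrium Player I is indifferent between Tails and Heads; this condition fixes q.
  Player I's payoff from Tails: q·(-8) + (1−q)·2 = -10q + 2
  Player I's payoff from Heads: q·4 + (1−q)·(-5) = 9q - 5
  -10q + 2 = 9q - 5  ⇒  -19q = -7  ⇒  q = 7/19.
The value is Player I's expected payoff against this mix (using Tails): (7/19)·(-8) + (12/19)·2 = -32/19.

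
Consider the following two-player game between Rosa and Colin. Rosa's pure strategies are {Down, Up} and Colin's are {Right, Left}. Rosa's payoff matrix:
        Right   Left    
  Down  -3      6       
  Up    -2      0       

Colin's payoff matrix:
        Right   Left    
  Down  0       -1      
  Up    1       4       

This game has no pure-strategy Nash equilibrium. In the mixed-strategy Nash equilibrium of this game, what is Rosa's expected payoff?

Set Rosa's expected payoff from Down equal to that from Up:
  Rosa's expected payoff from Down: q·(-3) + (1−q)·6 = -9q + 6
  Rosa's expected payoff from Up: q·(-2) + (1−q)·0 = -2q
  -9q + 6 = -2q  ⇒  -7q = -6  ⇒  q = 6/7.
At equilibrium Rosa is indifferent across rows, so Rosa's payoff equals the payoff from Down: (6/7)·(-3) + (1/7)·6 = -12/7.

-12/7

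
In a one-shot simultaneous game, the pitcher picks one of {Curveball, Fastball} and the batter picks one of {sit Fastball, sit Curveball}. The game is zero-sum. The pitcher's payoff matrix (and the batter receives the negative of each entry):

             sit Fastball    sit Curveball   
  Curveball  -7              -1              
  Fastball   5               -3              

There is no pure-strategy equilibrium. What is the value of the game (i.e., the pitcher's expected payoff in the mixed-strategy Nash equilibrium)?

v = -13/7

In a mixed equilibrium the pitcher is indifferent between Curveball and Fastball; this condition fixes q.
  the pitcher's payoff to Curveball: q·(-7) + (1−q)·(-1) = -6q - 1
  the pitcher's payoff to Fastball: q·5 + (1−q)·(-3) = 8q - 3
  -6q - 1 = 8q - 3  ⇒  -14q = -2  ⇒  q = 1/7.
The value is the pitcher's expected payoff against this mix (using Curveball): (1/7)·(-7) + (6/7)·(-1) = -13/7.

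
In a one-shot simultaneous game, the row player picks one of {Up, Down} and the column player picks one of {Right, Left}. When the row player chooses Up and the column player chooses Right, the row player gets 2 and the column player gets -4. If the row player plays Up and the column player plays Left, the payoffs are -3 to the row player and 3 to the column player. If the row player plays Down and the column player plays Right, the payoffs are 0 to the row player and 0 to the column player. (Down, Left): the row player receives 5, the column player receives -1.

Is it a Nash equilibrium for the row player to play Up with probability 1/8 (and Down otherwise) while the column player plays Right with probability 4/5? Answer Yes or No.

Yes

Check the column player's indifference given the row player's mix p = 1/8:
  payoff from Right = -1/2; payoff from Left = -1/2 — equal.
Check the row player's indifference given the column player's mix q = 4/5:
  payoff from Up = 1; payoff from Down = 1 — equal.
Both players are indifferent, so neither can profitably deviate.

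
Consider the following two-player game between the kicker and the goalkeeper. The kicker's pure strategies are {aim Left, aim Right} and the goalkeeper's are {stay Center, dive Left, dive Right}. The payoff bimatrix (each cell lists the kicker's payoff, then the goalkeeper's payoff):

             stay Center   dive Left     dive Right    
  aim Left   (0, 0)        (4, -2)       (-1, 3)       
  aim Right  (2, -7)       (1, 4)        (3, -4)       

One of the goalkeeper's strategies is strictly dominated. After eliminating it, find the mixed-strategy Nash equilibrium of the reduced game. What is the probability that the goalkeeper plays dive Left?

The goalkeeper's strategy stay Center is strictly dominated by dive Right: 3 > 0 and -4 > -7. Eliminate stay Center.
The kicker's indifference between aim Left and aim Right determines the goalkeeper's mixing probability q:
  the kicker's payoff to aim Left: q·4 + (1−q)·(-1) = 5q - 1
  the kicker's payoff to aim Right: q·1 + (1−q)·3 = -2q + 3
  5q - 1 = -2q + 3  ⇒  7q = 4  ⇒  q = 4/7.

q = 4/7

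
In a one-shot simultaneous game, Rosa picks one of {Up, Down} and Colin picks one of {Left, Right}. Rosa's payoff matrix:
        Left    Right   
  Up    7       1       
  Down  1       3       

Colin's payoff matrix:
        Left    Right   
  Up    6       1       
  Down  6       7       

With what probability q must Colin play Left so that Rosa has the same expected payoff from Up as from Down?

In a mixed equilibrium Rosa is indifferent between Up and Down; this condition fixes q.
  Rosa's payoff to Up: q·7 + (1−q)·1 = 6q + 1
  Rosa's payoff to Down: q·1 + (1−q)·3 = -2q + 3
  6q + 1 = -2q + 3  ⇒  8q = 2  ⇒  q = 1/4.

q = 1/4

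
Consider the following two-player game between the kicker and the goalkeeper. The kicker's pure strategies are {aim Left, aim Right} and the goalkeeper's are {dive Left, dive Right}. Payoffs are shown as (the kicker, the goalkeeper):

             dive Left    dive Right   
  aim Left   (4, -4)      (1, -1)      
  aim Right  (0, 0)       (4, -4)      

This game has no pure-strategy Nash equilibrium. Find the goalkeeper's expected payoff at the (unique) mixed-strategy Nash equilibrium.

In a mixed equilibrium the goalkeeper is indifferent between dive Left and dive Right; this condition fixes p.
  the goalkeeper's expected payoff from dive Left: p·(-4) + (1−p)·0 = -4p
  the goalkeeper's expected payoff from dive Right: p·(-1) + (1−p)·(-4) = 3p - 4
  -4p = 3p - 4  ⇒  -7p = -4  ⇒  p = 4/7.
At equilibrium the goalkeeper is indifferent across columns, so the goalkeeper's payoff equals the payoff from dive Left: (4/7)·(-4) + (3/7)·0 = -16/7.

-16/7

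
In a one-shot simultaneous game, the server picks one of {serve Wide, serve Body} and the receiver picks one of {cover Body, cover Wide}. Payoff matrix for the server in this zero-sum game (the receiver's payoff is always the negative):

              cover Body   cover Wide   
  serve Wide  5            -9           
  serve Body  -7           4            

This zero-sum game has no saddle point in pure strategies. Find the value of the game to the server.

In a mixed equilibrium the server is indifferent between serve Wide and serve Body; this condition fixes q.
  the server's payoff to serve Wide: q·5 + (1−q)·(-9) = 14q - 9
  the server's payoff to serve Body: q·(-7) + (1−q)·4 = -11q + 4
  14q - 9 = -11q + 4  ⇒  25q = 13  ⇒  q = 13/25.
The value is the server's expected payoff against this mix (using serve Wide): (13/25)·5 + (12/25)·(-9) = -43/25.

v = -43/25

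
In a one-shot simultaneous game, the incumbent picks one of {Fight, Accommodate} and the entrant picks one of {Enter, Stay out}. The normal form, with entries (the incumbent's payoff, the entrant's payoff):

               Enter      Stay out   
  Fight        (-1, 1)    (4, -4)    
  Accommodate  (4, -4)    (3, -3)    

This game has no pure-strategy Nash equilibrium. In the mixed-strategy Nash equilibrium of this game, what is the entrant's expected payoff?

-19/6

The entrant's indifference between Enter and Stay out determines the incumbent's mixing probability p:
  the entrant's payoff to Enter: p·1 + (1−p)·(-4) = 5p - 4
  the entrant's payoff to Stay out: p·(-4) + (1−p)·(-3) = -p - 3
  5p - 4 = -p - 3  ⇒  6p = 1  ⇒  p = 1/6.
At equilibrium the entrant is indifferent across columns, so the entrant's payoff equals the payoff from Enter: (1/6)·1 + (5/6)·(-4) = -19/6.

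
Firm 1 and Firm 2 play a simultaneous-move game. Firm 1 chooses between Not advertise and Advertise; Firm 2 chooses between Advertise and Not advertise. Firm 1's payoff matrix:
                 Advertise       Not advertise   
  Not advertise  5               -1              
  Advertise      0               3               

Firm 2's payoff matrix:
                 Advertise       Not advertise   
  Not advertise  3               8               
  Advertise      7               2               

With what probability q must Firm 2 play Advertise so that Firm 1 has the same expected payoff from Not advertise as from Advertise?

Set Firm 1's expected payoff from Not advertise equal to that from Advertise:
  Firm 1's payoff from Not advertise: q·5 + (1−q)·(-1) = 6q - 1
  Firm 1's payoff from Advertise: q·0 + (1−q)·3 = -3q + 3
  6q - 1 = -3q + 3  ⇒  9q = 4  ⇒  q = 4/9.

q = 4/9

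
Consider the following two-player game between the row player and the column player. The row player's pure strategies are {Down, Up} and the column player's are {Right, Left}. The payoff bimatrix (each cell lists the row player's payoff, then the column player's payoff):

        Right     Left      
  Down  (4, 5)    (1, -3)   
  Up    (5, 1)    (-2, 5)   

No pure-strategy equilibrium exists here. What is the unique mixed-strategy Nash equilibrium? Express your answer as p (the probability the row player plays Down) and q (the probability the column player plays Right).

p = 1/3, q = 3/4

The row player's mix must leave the column player indifferent between Right and Left.
  the column player's expected payoff from Right: p·5 + (1−p)·1 = 4p + 1
  the column player's expected payoff from Left: p·(-3) + (1−p)·5 = -8p + 5
  4p + 1 = -8p + 5  ⇒  12p = 4  ⇒  p = 1/3.
The column player's mix must leave the row player indifferent between Down and Up.
  the row player's payoff to Down: q·4 + (1−q)·1 = 3q + 1
  the row player's payoff to Up: q·5 + (1−q)·(-2) = 7q - 2
  3q + 1 = 7q - 2  ⇒  -4q = -3  ⇒  q = 3/4.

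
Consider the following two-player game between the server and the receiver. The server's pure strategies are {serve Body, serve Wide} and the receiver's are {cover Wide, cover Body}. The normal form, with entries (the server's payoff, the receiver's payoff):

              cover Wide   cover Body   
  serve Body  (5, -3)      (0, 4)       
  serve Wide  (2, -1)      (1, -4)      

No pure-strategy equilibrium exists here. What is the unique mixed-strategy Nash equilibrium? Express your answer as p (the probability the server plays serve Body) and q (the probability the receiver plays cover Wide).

p = 3/10, q = 1/4

In a mixed equilibrium the receiver is indifferent between cover Wide and cover Body; this condition fixes p.
  the receiver's payoff from cover Wide: p·(-3) + (1−p)·(-1) = -2p - 1
  the receiver's payoff from cover Body: p·4 + (1−p)·(-4) = 8p - 4
  -2p - 1 = 8p - 4  ⇒  -10p = -3  ⇒  p = 3/10.
Set the server's expected payoff from serve Body equal to that from serve Wide:
  the server's expected payoff from serve Body: q·5 + (1−q)·0 = 5q
  the server's expected payoff from serve Wide: q·2 + (1−q)·1 = q + 1
  5q = q + 1  ⇒  4q = 1  ⇒  q = 1/4.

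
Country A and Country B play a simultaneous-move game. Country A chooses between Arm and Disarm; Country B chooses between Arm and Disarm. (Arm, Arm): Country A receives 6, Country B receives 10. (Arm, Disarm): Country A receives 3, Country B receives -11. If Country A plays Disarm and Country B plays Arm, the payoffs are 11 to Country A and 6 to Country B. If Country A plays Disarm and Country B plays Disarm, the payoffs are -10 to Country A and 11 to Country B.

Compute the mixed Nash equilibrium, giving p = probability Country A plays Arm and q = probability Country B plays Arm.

For Country B to be willing to mix, Country B must be indifferent between Arm and Disarm, which pins down Country A's mix.
  Country B's expected payoff from Arm: p·10 + (1−p)·6 = 4p + 6
  Country B's expected payoff from Disarm: p·(-11) + (1−p)·11 = -22p + 11
  4p + 6 = -22p + 11  ⇒  26p = 5  ⇒  p = 5/26.
For Country A to be willing to mix, Country A must be indifferent between Arm and Disarm, which pins down Country B's mix.
  Country A's expected payoff from Arm: q·6 + (1−q)·3 = 3q + 3
  Country A's expected payoff from Disarm: q·11 + (1−q)·(-10) = 21q - 10
  3q + 3 = 21q - 10  ⇒  -18q = -13  ⇒  q = 13/18.

p = 5/26, q = 13/18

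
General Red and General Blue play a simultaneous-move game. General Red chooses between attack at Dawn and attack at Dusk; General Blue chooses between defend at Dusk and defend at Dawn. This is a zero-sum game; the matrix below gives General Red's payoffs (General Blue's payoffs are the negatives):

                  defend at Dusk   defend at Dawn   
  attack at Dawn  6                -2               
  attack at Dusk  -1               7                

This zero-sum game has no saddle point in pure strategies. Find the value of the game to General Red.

v = 5/2

General Red's indifference between attack at Dawn and attack at Dusk determines General Blue's mixing probability q:
  General Red's payoff to attack at Dawn: q·6 + (1−q)·(-2) = 8q - 2
  General Red's payoff to attack at Dusk: q·(-1) + (1−q)·7 = -8q + 7
  8q - 2 = -8q + 7  ⇒  16q = 9  ⇒  q = 9/16.
The value is General Red's expected payoff against this mix (using attack at Dawn): (9/16)·6 + (7/16)·(-2) = 5/2.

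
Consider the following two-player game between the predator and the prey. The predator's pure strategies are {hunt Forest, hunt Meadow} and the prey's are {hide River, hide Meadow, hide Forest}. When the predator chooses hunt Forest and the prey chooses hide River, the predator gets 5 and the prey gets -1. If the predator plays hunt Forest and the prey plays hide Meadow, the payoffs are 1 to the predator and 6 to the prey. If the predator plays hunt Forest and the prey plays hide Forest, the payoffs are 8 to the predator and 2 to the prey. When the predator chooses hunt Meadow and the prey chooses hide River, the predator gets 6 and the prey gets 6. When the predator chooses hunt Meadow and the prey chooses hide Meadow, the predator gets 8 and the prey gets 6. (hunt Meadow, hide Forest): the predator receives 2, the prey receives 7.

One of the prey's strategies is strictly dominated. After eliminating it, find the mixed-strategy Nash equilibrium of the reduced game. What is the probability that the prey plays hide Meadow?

The prey's strategy hide River is strictly dominated by hide Forest: 2 > -1 and 7 > 6. Eliminate hide River.
In a mixed equilibrium the predator is indifferent between hunt Forest and hunt Meadow; this condition fixes q.
  the predator's payoff to hunt Forest: q·1 + (1−q)·8 = -7q + 8
  the predator's payoff to hunt Meadow: q·8 + (1−q)·2 = 6q + 2
  -7q + 8 = 6q + 2  ⇒  -13q = -6  ⇒  q = 6/13.

q = 6/13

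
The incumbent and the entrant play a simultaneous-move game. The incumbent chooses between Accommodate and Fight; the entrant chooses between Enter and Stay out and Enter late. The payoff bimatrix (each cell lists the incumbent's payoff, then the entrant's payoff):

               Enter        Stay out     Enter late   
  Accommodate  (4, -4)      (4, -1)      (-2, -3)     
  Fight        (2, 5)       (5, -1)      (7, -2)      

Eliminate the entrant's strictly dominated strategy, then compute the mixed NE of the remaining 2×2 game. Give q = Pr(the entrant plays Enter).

The entrant's strategy Enter late is strictly dominated by Stay out: -1 > -3 and -1 > -2. Eliminate Enter late.
The entrant's mix must leave the incumbent indifferent between Accommodate and Fight.
  the incumbent's expected payoff from Accommodate: q·4 + (1−q)·4 = 4
  the incumbent's expected payoff from Fight: q·2 + (1−q)·5 = -3q + 5
  4 = -3q + 5  ⇒  3q = 1  ⇒  q = 1/3.

q = 1/3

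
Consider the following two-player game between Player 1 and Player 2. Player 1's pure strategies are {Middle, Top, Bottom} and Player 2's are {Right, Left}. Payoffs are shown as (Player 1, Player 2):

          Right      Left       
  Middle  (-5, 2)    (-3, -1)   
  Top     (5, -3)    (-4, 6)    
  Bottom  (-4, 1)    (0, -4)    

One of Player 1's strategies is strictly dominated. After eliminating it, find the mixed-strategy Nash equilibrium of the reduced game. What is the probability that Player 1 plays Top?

Player 1's strategy Middle is strictly dominated by Bottom: -4 > -5 and 0 > -3. Eliminate Middle.
Player 1's mix must leave Player 2 indifferent between Right and Left.
  Player 2's payoff from Right: p·(-3) + (1−p)·1 = -4p + 1
  Player 2's payoff from Left: p·6 + (1−p)·(-4) = 10p - 4
  -4p + 1 = 10p - 4  ⇒  -14p = -5  ⇒  p = 5/14.

p = 5/14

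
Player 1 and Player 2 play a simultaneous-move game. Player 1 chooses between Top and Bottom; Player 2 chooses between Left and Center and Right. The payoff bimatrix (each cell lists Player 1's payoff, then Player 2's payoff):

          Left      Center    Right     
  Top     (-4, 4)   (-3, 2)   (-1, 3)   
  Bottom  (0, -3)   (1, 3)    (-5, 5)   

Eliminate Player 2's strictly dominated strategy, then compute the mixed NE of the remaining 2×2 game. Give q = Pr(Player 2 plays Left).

Player 2's strategy Center is strictly dominated by Right: 3 > 2 and 5 > 3. Eliminate Center.
For Player 1 to be willing to mix, Player 1 must be indifferent between Top and Bottom, which pins down Player 2's mix.
  Player 1's payoff from Top: q·(-4) + (1−q)·(-1) = -3q - 1
  Player 1's payoff from Bottom: q·0 + (1−q)·(-5) = 5q - 5
  -3q - 1 = 5q - 5  ⇒  -8q = -4  ⇒  q = 1/2.

q = 1/2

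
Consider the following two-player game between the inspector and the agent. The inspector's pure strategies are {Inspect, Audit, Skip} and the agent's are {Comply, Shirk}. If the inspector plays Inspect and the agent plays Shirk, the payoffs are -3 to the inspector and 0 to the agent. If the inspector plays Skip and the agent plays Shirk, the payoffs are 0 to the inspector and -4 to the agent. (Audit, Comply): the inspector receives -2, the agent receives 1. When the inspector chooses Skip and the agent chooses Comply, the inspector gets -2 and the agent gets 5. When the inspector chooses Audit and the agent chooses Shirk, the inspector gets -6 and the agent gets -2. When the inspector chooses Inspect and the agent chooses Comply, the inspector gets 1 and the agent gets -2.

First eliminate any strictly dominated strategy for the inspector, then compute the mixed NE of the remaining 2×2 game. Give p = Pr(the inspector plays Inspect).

p = 9/11

The inspector's strategy Audit is strictly dominated by Inspect: 1 > -2 and -3 > -6. Eliminate Audit.
In a mixed equilibrium the agent is indifferent between Comply and Shirk; this condition fixes p.
  the agent's expected payoff from Comply: p·(-2) + (1−p)·5 = -7p + 5
  the agent's expected payoff from Shirk: p·0 + (1−p)·(-4) = 4p - 4
  -7p + 5 = 4p - 4  ⇒  -11p = -9  ⇒  p = 9/11.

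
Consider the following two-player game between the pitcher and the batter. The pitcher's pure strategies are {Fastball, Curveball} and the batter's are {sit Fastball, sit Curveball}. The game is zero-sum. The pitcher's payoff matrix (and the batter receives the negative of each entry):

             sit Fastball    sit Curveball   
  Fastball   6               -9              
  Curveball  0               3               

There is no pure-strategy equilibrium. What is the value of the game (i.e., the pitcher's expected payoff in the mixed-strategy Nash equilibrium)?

v = 1

The pitcher's indifference between Fastball and Curveball determines the batter's mixing probability q:
  the pitcher's expected payoff from Fastball: q·6 + (1−q)·(-9) = 15q - 9
  the pitcher's expected payoff from Curveball: q·0 + (1−q)·3 = -3q + 3
  15q - 9 = -3q + 3  ⇒  18q = 12  ⇒  q = 2/3.
The value is the pitcher's expected payoff against this mix (using Fastball): (2/3)·6 + (1/3)·(-9) = 1.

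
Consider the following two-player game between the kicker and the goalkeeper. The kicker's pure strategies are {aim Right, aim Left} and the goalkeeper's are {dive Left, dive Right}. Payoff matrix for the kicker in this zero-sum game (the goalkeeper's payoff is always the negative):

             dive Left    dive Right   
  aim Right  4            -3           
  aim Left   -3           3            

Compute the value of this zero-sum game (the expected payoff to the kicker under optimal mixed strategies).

v = 3/13

The goalkeeper's mix must leave the kicker indifferent between aim Right and aim Left.
  the kicker's expected payoff from aim Right: q·4 + (1−q)·(-3) = 7q - 3
  the kicker's expected payoff from aim Left: q·(-3) + (1−q)·3 = -6q + 3
  7q - 3 = -6q + 3  ⇒  13q = 6  ⇒  q = 6/13.
The value is the kicker's expected payoff against this mix (using aim Right): (6/13)·4 + (7/13)·(-3) = 3/13.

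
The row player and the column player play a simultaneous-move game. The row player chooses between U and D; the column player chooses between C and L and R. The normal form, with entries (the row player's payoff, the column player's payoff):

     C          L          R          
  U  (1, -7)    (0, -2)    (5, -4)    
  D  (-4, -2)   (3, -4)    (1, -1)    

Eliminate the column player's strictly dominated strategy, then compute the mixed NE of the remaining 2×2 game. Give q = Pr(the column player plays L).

The column player's strategy C is strictly dominated by R: -4 > -7 and -1 > -2. Eliminate C.
For the row player to be willing to mix, the row player must be indifferent between U and D, which pins down the column player's mix.
  the row player's payoff from U: q·0 + (1−q)·5 = -5q + 5
  the row player's payoff from D: q·3 + (1−q)·1 = 2q + 1
  -5q + 5 = 2q + 1  ⇒  -7q = -4  ⇒  q = 4/7.

q = 4/7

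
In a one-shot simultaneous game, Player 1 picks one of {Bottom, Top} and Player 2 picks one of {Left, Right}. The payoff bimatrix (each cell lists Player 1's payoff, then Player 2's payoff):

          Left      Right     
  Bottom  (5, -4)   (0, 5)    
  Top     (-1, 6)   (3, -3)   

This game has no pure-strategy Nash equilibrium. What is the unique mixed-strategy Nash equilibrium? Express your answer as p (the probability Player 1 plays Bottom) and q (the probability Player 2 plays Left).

p = 1/2, q = 1/3

In a mixed equilibrium Player 2 is indifferent between Left and Right; this condition fixes p.
  Player 2's payoff to Left: p·(-4) + (1−p)·6 = -10p + 6
  Player 2's payoff to Right: p·5 + (1−p)·(-3) = 8p - 3
  -10p + 6 = 8p - 3  ⇒  -18p = -9  ⇒  p = 1/2.
Player 1's indifference between Bottom and Top determines Player 2's mixing probability q:
  Player 1's payoff to Bottom: q·5 + (1−q)·0 = 5q
  Player 1's payoff to Top: q·(-1) + (1−q)·3 = -4q + 3
  5q = -4q + 3  ⇒  9q = 3  ⇒  q = 1/3.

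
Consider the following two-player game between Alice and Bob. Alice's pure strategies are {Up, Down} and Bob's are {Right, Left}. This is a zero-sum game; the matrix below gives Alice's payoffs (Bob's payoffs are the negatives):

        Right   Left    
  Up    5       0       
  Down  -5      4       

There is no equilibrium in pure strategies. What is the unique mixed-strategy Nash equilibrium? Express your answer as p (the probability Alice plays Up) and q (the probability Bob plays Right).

In a mixed equilibrium Bob is indifferent between Right and Left; this condition fixes p.
  Bob's expected payoff from Right: p·(-5) + (1−p)·5 = -10p + 5
  Bob's expected payoff from Left: p·0 + (1−p)·(-4) = 4p - 4
  -10p + 5 = 4p - 4  ⇒  -14p = -9  ⇒  p = 9/14.
Alice's indifference between Up and Down determines Bob's mixing probability q:
  Alice's payoff from Up: q·5 + (1−q)·0 = 5q
  Alice's payoff from Down: q·(-5) + (1−q)·4 = -9q + 4
  5q = -9q + 4  ⇒  14q = 4  ⇒  q = 2/7.

p = 9/14, q = 2/7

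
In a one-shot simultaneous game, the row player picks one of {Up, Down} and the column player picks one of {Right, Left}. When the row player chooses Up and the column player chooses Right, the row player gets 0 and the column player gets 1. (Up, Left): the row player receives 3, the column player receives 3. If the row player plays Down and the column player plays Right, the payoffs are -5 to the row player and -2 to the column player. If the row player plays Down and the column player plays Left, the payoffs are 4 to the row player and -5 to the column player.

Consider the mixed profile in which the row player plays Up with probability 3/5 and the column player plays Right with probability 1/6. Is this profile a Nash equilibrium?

Check the column player's indifference given the row player's mix p = 3/5:
  payoff from Right = -1/5; payoff from Left = -1/5 — equal.
Check the row player's indifference given the column player's mix q = 1/6:
  payoff from Up = 5/2; payoff from Down = 5/2 — equal.
Both players are indifferent, so neither can profitably deviate.

Yes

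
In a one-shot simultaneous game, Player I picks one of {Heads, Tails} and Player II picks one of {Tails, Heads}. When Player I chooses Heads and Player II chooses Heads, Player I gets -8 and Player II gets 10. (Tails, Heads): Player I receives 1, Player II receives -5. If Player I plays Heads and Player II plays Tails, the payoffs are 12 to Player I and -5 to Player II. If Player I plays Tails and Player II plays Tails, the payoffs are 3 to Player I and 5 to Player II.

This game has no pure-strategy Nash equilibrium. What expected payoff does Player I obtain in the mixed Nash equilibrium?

In a mixed equilibrium Player I is indifferent between Heads and Tails; this condition fixes q.
  Player I's payoff from Heads: q·12 + (1−q)·(-8) = 20q - 8
  Player I's payoff from Tails: q·3 + (1−q)·1 = 2q + 1
  20q - 8 = 2q + 1  ⇒  18q = 9  ⇒  q = 1/2.
At equilibrium Player I is indifferent across rows, so Player I's payoff equals the payoff from Heads: (1/2)·12 + (1/2)·(-8) = 2.

2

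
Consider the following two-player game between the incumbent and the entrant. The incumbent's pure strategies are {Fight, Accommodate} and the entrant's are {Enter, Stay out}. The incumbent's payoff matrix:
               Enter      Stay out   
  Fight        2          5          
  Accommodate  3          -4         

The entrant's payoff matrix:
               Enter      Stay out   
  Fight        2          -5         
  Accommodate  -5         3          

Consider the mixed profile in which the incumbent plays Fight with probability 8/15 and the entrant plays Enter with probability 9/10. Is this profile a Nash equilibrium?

Yes

Check the entrant's indifference given the incumbent's mix p = 8/15:
  payoff from Enter = -19/15; payoff from Stay out = -19/15 — equal.
Check the incumbent's indifference given the entrant's mix q = 9/10:
  payoff from Fight = 23/10; payoff from Accommodate = 23/10 — equal.
Both players are indifferent, so neither can profitably deviate.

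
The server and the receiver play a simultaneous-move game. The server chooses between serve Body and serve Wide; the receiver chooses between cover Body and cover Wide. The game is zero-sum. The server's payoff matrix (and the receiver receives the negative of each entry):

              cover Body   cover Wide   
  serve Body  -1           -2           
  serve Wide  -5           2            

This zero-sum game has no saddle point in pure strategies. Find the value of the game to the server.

v = -3/2

Set the server's expected payoff from serve Body equal to that from serve Wide:
  the server's expected payoff from serve Body: q·(-1) + (1−q)·(-2) = q - 2
  the server's expected payoff from serve Wide: q·(-5) + (1−q)·2 = -7q + 2
  q - 2 = -7q + 2  ⇒  8q = 4  ⇒  q = 1/2.
The value is the server's expected payoff against this mix (using serve Body): (1/2)·(-1) + (1/2)·(-2) = -3/2.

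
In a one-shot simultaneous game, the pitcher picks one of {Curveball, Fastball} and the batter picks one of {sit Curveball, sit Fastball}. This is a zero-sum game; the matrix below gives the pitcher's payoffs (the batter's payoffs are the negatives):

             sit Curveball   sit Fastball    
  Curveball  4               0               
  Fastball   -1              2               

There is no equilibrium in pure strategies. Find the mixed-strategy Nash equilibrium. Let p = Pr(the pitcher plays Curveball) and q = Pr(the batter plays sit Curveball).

The batter's indifference between sit Curveball and sit Fastball determines the pitcher's mixing probability p:
  the batter's expected payoff from sit Curveball: p·(-4) + (1−p)·1 = -5p + 1
  the batter's expected payoff from sit Fastball: p·0 + (1−p)·(-2) = 2p - 2
  -5p + 1 = 2p - 2  ⇒  -7p = -3  ⇒  p = 3/7.
The pitcher's indifference between Curveball and Fastball determines the batter's mixing probability q:
  the pitcher's payoff from Curveball: q·4 + (1−q)·0 = 4q
  the pitcher's payoff from Fastball: q·(-1) + (1−q)·2 = -3q + 2
  4q = -3q + 2  ⇒  7q = 2  ⇒  q = 2/7.

p = 3/7, q = 2/7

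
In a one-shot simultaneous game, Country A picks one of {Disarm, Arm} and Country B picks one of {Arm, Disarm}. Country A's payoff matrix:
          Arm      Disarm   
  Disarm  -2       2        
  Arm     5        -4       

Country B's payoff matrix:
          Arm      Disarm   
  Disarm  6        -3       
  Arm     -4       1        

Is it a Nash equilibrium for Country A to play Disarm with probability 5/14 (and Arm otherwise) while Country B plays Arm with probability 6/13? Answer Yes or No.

Yes

Check Country B's indifference given Country A's mix p = 5/14:
  payoff from Arm = -3/7; payoff from Disarm = -3/7 — equal.
Check Country A's indifference given Country B's mix q = 6/13:
  payoff from Disarm = 2/13; payoff from Arm = 2/13 — equal.
Both players are indifferent, so neither can profitably deviate.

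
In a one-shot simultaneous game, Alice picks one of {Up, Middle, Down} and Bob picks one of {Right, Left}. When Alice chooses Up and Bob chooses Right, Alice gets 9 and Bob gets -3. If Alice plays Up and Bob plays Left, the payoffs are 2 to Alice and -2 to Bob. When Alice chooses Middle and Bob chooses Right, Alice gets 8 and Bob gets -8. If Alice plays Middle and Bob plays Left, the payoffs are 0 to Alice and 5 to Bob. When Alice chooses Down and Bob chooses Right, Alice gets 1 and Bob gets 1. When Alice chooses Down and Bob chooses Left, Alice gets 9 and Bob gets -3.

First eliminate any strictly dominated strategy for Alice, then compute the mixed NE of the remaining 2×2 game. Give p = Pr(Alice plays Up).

p = 4/5

Alice's strategy Middle is strictly dominated by Up: 9 > 8 and 2 > 0. Eliminate Middle.
In a mixed equilibrium Bob is indifferent between Right and Left; this condition fixes p.
  Bob's expected payoff from Right: p·(-3) + (1−p)·1 = -4p + 1
  Bob's expected payoff from Left: p·(-2) + (1−p)·(-3) = p - 3
  -4p + 1 = p - 3  ⇒  -5p = -4  ⇒  p = 4/5.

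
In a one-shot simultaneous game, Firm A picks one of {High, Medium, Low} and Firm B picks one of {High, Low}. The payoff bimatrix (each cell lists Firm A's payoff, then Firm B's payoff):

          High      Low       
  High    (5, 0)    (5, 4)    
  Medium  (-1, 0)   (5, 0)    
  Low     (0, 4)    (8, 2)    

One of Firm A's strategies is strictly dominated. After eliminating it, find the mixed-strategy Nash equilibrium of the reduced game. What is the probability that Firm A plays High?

p = 1/3

Firm A's strategy Medium is strictly dominated by Low: 0 > -1 and 8 > 5. Eliminate Medium.
For Firm B to be willing to mix, Firm B must be indifferent between High and Low, which pins down Firm A's mix.
  Firm B's expected payoff from High: p·0 + (1−p)·4 = -4p + 4
  Firm B's expected payoff from Low: p·4 + (1−p)·2 = 2p + 2
  -4p + 4 = 2p + 2  ⇒  -6p = -2  ⇒  p = 1/3.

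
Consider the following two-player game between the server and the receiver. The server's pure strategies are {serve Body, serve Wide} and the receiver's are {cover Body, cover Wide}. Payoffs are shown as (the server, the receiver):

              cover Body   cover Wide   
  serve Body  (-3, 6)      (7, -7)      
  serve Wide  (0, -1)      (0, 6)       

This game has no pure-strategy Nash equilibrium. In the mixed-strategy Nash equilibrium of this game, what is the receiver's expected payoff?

The server's mix must leave the receiver indifferent between cover Body and cover Wide.
  the receiver's payoff to cover Body: p·6 + (1−p)·(-1) = 7p - 1
  the receiver's payoff to cover Wide: p·(-7) + (1−p)·6 = -13p + 6
  7p - 1 = -13p + 6  ⇒  20p = 7  ⇒  p = 7/20.
At equilibrium the receiver is indifferent across columns, so the receiver's payoff equals the payoff from cover Body: (7/20)·6 + (13/20)·(-1) = 29/20.

29/20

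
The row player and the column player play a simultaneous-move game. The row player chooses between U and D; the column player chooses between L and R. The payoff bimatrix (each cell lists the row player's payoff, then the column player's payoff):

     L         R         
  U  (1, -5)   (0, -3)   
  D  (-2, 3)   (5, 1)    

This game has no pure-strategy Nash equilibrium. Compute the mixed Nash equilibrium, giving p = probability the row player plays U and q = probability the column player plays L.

The column player's indifference between L and R determines the row player's mixing probability p:
  the column player's payoff to L: p·(-5) + (1−p)·3 = -8p + 3
  the column player's payoff to R: p·(-3) + (1−p)·1 = -4p + 1
  -8p + 3 = -4p + 1  ⇒  -4p = -2  ⇒  p = 1/2.
Set the row player's expected payoff from U equal to that from D:
  the row player's expected payoff from U: q·1 + (1−q)·0 = q
  the row player's expected payoff from D: q·(-2) + (1−q)·5 = -7q + 5
  q = -7q + 5  ⇒  8q = 5  ⇒  q = 5/8.

p = 1/2, q = 5/8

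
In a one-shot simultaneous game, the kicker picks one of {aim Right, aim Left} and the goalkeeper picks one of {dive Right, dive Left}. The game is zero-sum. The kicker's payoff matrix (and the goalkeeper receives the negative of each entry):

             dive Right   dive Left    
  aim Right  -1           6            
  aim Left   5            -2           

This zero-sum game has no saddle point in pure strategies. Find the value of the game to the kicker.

v = 2

In a mixed equilibrium the kicker is indifferent between aim Right and aim Left; this condition fixes q.
  the kicker's payoff from aim Right: q·(-1) + (1−q)·6 = -7q + 6
  the kicker's payoff from aim Left: q·5 + (1−q)·(-2) = 7q - 2
  -7q + 6 = 7q - 2  ⇒  -14q = -8  ⇒  q = 4/7.
The value is the kicker's expected payoff against this mix (using aim Right): (4/7)·(-1) + (3/7)·6 = 2.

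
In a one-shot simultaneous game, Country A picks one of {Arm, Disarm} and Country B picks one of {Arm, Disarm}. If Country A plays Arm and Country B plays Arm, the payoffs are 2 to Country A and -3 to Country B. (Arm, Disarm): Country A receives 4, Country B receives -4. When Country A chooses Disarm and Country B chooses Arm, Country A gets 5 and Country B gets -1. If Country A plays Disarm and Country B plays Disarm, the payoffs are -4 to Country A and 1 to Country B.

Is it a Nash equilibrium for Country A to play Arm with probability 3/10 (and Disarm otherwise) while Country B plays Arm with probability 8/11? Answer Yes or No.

Given Country A's mix p = 3/10, Country B's payoff from Arm is -8/5 but from Disarm is -1/2. Country B strictly prefers Disarm, so Country B would not mix.
So the proposed profile is not a Nash equilibrium.

No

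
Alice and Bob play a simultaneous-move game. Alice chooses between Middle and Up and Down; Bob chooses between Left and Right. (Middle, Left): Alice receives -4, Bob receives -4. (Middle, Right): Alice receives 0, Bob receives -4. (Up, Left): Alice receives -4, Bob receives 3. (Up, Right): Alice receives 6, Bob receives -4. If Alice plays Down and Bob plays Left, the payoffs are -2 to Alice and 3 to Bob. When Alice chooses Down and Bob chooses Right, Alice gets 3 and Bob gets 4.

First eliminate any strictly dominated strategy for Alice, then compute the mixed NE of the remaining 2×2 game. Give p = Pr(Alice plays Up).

Alice's strategy Middle is strictly dominated by Down: -2 > -4 and 3 > 0. Eliminate Middle.
Set Bob's expected payoff from Left equal to that from Right:
  Bob's expected payoff from Left: p·3 + (1−p)·3 = 3
  Bob's expected payoff from Right: p·(-4) + (1−p)·4 = -8p + 4
  3 = -8p + 4  ⇒  8p = 1  ⇒  p = 1/8.

p = 1/8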